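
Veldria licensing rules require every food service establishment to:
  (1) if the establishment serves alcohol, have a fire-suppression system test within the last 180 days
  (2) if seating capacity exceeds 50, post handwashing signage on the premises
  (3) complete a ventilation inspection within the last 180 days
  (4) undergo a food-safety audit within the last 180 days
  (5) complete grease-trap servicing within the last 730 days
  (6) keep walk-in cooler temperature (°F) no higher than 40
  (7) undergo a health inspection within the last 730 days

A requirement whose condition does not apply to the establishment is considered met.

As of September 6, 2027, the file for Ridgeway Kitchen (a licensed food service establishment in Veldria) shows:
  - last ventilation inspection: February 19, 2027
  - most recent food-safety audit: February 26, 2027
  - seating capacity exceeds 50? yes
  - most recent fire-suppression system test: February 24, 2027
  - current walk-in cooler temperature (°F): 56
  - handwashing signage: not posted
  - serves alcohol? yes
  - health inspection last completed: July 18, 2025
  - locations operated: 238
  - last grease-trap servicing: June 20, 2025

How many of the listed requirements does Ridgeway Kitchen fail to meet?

7

1. condition 'serves alcohol' holds; fire-suppression system test 194 days ago vs limit 180 → not met
2. condition 'seating capacity exceeds 50' holds; handwashing signage absent → not met
3. ventilation inspection 199 days ago vs limit 180 → not met
4. food-safety audit 192 days ago vs limit 180 → not met
5. grease-trap servicing 808 days ago vs limit 730 → not met
6. walk-in cooler temperature (°F) 56 > 40 → not met
7. health inspection 780 days ago vs limit 730 → not met
Not met: 7 of 7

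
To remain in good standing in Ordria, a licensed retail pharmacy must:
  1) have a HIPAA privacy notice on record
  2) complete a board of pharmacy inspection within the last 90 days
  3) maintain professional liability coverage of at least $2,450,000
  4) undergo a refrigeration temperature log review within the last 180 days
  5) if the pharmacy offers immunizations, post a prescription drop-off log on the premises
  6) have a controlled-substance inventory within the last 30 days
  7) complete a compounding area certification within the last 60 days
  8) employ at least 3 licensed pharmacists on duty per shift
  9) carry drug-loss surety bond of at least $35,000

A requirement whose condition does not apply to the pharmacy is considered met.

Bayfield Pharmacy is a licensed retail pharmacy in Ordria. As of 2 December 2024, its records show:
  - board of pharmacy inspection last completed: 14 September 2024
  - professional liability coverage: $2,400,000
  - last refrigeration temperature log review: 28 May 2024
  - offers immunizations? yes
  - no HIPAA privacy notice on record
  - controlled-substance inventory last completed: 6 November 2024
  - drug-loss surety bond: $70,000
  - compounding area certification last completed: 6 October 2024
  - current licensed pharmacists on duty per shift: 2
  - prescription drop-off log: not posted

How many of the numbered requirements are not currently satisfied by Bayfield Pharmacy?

1. HIPAA privacy notice absent → not met
2. board of pharmacy inspection 79 days ago vs limit 90 → met
3. professional liability coverage $2,400,000 < $2,450,000 → not met
4. refrigeration temperature log review 188 days ago vs limit 180 → not met
5. condition 'offers immunizations' holds; prescription drop-off log absent → not met
6. controlled-substance inventory 26 days ago vs limit 30 → met
7. compounding area certification 57 days ago vs limit 60 → met
8. licensed pharmacists on duty per shift 2 < 3 → not met
9. drug-loss surety bond $70,000 ≥ $35,000 → met
Not met: 5 of 9

5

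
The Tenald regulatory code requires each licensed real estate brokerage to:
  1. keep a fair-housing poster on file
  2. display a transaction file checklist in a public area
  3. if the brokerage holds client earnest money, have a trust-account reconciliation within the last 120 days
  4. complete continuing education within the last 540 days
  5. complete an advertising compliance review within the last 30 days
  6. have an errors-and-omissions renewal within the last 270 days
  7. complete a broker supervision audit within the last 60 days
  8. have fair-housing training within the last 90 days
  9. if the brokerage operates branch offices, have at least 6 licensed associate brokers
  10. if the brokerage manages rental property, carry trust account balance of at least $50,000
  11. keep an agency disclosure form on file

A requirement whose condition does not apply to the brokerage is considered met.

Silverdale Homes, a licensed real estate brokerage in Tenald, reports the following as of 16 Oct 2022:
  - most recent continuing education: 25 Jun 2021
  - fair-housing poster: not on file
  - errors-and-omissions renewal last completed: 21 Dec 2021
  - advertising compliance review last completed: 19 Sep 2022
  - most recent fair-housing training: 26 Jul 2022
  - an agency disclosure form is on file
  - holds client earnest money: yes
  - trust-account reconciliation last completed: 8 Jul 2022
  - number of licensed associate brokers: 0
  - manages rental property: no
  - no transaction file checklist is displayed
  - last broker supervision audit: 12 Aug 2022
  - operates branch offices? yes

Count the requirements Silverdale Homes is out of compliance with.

5

1. fair-housing poster absent → not met
2. transaction file checklist absent → not met
3. condition 'holds client earnest money' holds; trust-account reconciliation 100 days ago vs limit 120 → met
4. continuing education 478 days ago vs limit 540 → met
5. advertising compliance review 27 days ago vs limit 30 → met
6. errors-and-omissions renewal 299 days ago vs limit 270 → not met
7. broker supervision audit 65 days ago vs limit 60 → not met
8. fair-housing training 82 days ago vs limit 90 → met
9. condition 'operates branch offices' holds; licensed associate brokers 0 < 6 → not met
10. condition 'manages rental property' does not hold → requirement n/a → met
11. agency disclosure form present → met
Not met: 5 of 11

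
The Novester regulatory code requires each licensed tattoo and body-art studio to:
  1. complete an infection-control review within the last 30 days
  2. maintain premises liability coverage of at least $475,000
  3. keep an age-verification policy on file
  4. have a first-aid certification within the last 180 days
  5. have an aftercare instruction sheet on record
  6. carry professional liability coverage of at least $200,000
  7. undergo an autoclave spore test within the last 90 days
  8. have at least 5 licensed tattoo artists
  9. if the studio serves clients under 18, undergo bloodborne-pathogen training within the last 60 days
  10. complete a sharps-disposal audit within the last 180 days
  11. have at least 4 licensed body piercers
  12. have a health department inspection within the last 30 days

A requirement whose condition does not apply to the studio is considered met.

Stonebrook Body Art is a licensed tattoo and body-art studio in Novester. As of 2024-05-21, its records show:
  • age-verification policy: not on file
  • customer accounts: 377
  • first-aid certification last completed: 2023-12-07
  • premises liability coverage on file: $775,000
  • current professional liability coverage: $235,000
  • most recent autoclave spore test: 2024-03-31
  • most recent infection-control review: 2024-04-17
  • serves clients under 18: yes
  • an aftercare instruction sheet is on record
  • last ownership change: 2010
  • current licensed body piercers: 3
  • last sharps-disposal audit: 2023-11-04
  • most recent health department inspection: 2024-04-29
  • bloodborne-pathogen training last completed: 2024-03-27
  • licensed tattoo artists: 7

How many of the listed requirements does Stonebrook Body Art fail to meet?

1. infection-control review 34 days ago vs limit 30 → not met
2. premises liability coverage $775,000 ≥ $475,000 → met
3. age-verification policy absent → not met
4. first-aid certification 166 days ago vs limit 180 → met
5. aftercare instruction sheet present → met
6. professional liability coverage $235,000 ≥ $200,000 → met
7. autoclave spore test 51 days ago vs limit 90 → met
8. licensed tattoo artists 7 ≥ 5 → met
9. condition 'serves clients under 18' holds; bloodborne-pathogen training 55 days ago vs limit 60 → met
10. sharps-disposal audit 199 days ago vs limit 180 → not met
11. licensed body piercers 3 < 4 → not met
12. health department inspection 22 days ago vs limit 30 → met
Not met: 4 of 12

4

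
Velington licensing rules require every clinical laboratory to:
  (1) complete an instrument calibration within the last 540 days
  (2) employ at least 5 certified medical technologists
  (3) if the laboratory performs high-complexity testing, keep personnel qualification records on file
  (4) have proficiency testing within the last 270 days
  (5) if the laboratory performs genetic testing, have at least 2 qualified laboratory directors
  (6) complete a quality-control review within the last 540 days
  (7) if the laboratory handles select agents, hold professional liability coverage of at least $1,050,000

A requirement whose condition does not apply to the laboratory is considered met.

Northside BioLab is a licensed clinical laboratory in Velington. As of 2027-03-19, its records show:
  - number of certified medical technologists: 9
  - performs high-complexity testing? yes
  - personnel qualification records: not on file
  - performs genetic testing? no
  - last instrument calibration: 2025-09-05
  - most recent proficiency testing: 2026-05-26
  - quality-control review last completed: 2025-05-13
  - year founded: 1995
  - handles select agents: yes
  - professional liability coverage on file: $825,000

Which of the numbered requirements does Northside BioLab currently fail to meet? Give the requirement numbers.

1, 3, 4, 6, 7

1. instrument calibration 560 days ago vs limit 540 → not met
2. certified medical technologists 9 ≥ 5 → met
3. condition 'performs high-complexity testing' holds; personnel qualification records absent → not met
4. proficiency testing 297 days ago vs limit 270 → not met
5. condition 'performs genetic testing' does not hold → requirement n/a → met
6. quality-control review 675 days ago vs limit 540 → not met
7. condition 'handles select agents' holds; professional liability coverage $825,000 < $1,050,000 → not met
Not met: 1, 3, 4, 6, 7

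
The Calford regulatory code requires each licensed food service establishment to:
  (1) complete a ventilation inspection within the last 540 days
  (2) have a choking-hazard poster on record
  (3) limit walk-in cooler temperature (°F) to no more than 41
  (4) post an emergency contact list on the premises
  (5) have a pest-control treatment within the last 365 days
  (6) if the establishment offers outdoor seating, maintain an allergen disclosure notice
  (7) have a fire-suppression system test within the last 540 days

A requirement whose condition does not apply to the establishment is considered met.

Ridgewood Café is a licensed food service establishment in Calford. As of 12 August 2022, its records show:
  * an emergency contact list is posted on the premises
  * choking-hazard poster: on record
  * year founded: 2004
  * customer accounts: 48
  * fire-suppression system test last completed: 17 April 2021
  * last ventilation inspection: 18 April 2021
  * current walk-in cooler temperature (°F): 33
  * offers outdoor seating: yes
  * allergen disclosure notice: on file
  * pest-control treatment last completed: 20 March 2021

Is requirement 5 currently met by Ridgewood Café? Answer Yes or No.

No

5. pest-control treatment 510 days ago vs limit 365 → not met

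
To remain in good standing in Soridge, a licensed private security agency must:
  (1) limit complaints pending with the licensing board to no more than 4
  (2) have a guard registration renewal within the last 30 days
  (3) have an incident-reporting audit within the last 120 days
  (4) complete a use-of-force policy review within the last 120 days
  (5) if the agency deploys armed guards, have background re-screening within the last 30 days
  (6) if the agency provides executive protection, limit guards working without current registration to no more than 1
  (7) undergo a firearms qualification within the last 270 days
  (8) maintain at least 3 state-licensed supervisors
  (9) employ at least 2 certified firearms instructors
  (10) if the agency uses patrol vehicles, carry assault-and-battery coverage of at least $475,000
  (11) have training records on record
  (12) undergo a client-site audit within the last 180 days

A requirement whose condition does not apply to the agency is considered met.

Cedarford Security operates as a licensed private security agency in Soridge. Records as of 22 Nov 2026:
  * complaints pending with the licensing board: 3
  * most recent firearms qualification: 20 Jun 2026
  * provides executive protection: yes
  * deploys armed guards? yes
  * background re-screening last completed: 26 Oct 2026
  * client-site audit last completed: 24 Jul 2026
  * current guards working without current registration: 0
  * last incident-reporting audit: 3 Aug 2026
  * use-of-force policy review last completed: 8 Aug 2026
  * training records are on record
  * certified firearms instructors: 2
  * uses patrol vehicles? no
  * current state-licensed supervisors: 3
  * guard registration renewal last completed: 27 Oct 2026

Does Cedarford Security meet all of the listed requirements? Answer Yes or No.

1. complaints pending with the licensing board 3 ≤ 4 → met
2. guard registration renewal 26 days ago vs limit 30 → met
3. incident-reporting audit 111 days ago vs limit 120 → met
4. use-of-force policy review 106 days ago vs limit 120 → met
5. condition 'deploys armed guards' holds; background re-screening 27 days ago vs limit 30 → met
6. condition 'provides executive protection' holds; guards working without current registration 0 ≤ 1 → met
7. firearms qualification 155 days ago vs limit 270 → met
8. state-licensed supervisors 3 ≥ 3 → met
9. certified firearms instructors 2 ≥ 2 → met
10. condition 'uses patrol vehicles' does not hold → requirement n/a → met
11. training records present → met
12. client-site audit 121 days ago vs limit 180 → met
All met.

Yes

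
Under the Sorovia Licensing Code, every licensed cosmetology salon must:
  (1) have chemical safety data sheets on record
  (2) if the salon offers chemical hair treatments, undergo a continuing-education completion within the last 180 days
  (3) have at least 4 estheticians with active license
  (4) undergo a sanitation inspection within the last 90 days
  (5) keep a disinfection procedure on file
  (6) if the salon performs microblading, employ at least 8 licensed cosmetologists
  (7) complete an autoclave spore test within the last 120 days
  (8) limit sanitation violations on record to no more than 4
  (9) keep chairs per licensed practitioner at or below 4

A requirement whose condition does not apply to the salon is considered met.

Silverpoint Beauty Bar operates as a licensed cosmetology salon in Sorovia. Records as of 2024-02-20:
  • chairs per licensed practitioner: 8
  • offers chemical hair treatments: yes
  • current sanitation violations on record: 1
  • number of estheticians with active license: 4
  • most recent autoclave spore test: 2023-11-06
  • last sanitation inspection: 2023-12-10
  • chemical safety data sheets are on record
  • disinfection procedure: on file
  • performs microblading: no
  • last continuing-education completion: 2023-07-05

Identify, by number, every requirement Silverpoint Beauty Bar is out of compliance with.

1. chemical safety data sheets present → met
2. condition 'offers chemical hair treatments' holds; continuing-education completion 230 days ago vs limit 180 → not met
3. estheticians with active license 4 ≥ 4 → met
4. sanitation inspection 72 days ago vs limit 90 → met
5. disinfection procedure present → met
6. condition 'performs microblading' does not hold → requirement n/a → met
7. autoclave spore test 106 days ago vs limit 120 → met
8. sanitation violations on record 1 ≤ 4 → met
9. chairs per licensed practitioner 8 > 4 → not met
Not met: 2, 9

2, 9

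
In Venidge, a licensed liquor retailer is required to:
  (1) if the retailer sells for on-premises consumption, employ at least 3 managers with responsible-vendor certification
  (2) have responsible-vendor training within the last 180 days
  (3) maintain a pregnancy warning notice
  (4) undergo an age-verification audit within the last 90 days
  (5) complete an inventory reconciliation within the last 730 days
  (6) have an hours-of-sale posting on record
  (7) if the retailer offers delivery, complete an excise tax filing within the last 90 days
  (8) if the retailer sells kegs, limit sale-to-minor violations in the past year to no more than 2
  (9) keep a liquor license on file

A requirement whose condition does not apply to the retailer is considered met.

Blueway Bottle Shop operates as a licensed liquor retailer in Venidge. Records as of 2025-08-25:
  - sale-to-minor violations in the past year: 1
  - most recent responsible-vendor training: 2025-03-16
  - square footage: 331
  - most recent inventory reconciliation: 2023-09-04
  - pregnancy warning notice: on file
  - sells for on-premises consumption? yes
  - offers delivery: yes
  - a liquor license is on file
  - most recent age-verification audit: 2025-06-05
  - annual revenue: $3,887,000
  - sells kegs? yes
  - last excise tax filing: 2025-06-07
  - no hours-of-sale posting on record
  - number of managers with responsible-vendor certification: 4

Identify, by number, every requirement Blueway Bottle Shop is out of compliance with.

1. condition 'sells for on-premises consumption' holds; managers with responsible-vendor certification 4 ≥ 3 → met
2. responsible-vendor training 162 days ago vs limit 180 → met
3. pregnancy warning notice present → met
4. age-verification audit 81 days ago vs limit 90 → met
5. inventory reconciliation 721 days ago vs limit 730 → met
6. hours-of-sale posting absent → not met
7. condition 'offers delivery' holds; excise tax filing 79 days ago vs limit 90 → met
8. condition 'sells kegs' holds; sale-to-minor violations in the past year 1 ≤ 2 → met
9. liquor license present → met
Not met: 6

6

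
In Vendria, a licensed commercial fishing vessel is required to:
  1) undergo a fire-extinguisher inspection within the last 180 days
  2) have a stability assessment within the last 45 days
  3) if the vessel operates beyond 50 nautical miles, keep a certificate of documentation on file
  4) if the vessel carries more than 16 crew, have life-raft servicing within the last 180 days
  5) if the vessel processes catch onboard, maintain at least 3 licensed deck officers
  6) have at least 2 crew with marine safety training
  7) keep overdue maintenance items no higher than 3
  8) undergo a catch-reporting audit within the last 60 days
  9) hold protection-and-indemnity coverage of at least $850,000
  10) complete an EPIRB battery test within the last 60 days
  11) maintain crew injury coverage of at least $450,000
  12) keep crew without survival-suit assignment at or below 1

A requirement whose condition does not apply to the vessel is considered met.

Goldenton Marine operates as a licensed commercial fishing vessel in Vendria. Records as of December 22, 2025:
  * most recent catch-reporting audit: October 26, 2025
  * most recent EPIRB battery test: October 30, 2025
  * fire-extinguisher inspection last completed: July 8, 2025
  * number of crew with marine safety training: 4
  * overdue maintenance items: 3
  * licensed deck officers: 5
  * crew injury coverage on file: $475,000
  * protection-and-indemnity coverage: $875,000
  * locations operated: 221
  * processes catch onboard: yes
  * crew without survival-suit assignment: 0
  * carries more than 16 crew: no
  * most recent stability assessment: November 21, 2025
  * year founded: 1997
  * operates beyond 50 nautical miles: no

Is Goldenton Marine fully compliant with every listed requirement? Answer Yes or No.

Yes

1. fire-extinguisher inspection 167 days ago vs limit 180 → met
2. stability assessment 31 days ago vs limit 45 → met
3. condition 'operates beyond 50 nautical miles' does not hold → requirement n/a → met
4. condition 'carries more than 16 crew' does not hold → requirement n/a → met
5. condition 'processes catch onboard' holds; licensed deck officers 5 ≥ 3 → met
6. crew with marine safety training 4 ≥ 2 → met
7. overdue maintenance items 3 ≤ 3 → met
8. catch-reporting audit 57 days ago vs limit 60 → met
9. protection-and-indemnity coverage $875,000 ≥ $850,000 → met
10. EPIRB battery test 53 days ago vs limit 60 → met
11. crew injury coverage $475,000 ≥ $450,000 → met
12. crew without survival-suit assignment 0 ≤ 1 → met
All met.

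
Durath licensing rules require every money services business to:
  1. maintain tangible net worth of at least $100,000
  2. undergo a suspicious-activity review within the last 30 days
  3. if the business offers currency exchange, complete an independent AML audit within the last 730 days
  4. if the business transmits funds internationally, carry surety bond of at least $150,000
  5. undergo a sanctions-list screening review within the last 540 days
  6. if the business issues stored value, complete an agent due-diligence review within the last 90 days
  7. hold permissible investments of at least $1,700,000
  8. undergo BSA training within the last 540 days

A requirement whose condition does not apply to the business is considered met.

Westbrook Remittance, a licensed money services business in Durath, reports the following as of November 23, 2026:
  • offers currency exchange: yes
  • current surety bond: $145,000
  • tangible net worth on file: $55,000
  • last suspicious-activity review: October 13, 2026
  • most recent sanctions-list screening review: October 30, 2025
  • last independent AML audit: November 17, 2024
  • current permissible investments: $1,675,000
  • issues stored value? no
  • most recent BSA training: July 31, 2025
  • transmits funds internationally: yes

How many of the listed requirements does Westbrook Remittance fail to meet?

1. tangible net worth $55,000 < $100,000 → not met
2. suspicious-activity review 41 days ago vs limit 30 → not met
3. condition 'offers currency exchange' holds; independent AML audit 736 days ago vs limit 730 → not met
4. condition 'transmits funds internationally' holds; surety bond $145,000 < $150,000 → not met
5. sanctions-list screening review 389 days ago vs limit 540 → met
6. condition 'issues stored value' does not hold → requirement n/a → met
7. permissible investments $1,675,000 < $1,700,000 → not met
8. BSA training 480 days ago vs limit 540 → met
Not met: 5 of 8

5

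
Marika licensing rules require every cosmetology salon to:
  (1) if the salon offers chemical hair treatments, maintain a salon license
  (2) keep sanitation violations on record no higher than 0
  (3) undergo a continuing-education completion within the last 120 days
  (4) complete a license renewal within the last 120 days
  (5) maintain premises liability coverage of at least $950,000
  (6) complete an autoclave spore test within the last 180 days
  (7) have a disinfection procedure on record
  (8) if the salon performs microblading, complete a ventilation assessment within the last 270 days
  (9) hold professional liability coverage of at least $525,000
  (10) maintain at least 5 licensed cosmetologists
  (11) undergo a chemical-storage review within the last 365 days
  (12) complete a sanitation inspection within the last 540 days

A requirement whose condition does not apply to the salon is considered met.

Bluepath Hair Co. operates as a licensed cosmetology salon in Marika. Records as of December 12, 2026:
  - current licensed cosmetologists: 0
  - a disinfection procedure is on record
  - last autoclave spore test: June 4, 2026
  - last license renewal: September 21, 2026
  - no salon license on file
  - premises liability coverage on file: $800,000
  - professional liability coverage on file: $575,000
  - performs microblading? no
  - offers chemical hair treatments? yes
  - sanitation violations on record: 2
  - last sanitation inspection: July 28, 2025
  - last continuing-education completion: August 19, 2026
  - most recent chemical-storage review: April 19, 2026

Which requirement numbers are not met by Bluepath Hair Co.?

1. condition 'offers chemical hair treatments' holds; salon license absent → not met
2. sanitation violations on record 2 > 0 → not met
3. continuing-education completion 115 days ago vs limit 120 → met
4. license renewal 82 days ago vs limit 120 → met
5. premises liability coverage $800,000 < $950,000 → not met
6. autoclave spore test 191 days ago vs limit 180 → not met
7. disinfection procedure present → met
8. condition 'performs microblading' does not hold → requirement n/a → met
9. professional liability coverage $575,000 ≥ $525,000 → met
10. licensed cosmetologists 0 < 5 → not met
11. chemical-storage review 237 days ago vs limit 365 → met
12. sanitation inspection 502 days ago vs limit 540 → met
Not met: 1, 2, 5, 6, 10

1, 2, 5, 6, 10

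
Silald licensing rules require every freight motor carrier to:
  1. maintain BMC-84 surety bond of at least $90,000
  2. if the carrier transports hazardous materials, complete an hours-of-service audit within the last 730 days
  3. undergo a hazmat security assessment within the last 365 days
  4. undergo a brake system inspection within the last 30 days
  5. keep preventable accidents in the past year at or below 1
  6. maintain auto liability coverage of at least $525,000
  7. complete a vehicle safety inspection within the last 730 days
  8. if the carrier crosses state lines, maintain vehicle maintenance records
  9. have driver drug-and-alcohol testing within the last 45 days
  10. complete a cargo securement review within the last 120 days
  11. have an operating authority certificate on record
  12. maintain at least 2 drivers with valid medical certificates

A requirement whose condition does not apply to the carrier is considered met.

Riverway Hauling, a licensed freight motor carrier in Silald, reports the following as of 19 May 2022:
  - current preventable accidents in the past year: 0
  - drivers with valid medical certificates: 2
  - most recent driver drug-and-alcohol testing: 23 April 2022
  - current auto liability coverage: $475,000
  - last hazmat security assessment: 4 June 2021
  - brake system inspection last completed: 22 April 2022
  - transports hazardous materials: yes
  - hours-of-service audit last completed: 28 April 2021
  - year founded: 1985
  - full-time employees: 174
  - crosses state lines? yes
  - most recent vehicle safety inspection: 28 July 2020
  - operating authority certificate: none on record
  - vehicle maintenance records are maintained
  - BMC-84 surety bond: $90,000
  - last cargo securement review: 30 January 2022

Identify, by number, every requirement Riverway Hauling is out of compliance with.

1. BMC-84 surety bond $90,000 ≥ $90,000 → met
2. condition 'transports hazardous materials' holds; hours-of-service audit 386 days ago vs limit 730 → met
3. hazmat security assessment 349 days ago vs limit 365 → met
4. brake system inspection 27 days ago vs limit 30 → met
5. preventable accidents in the past year 0 ≤ 1 → met
6. auto liability coverage $475,000 < $525,000 → not met
7. vehicle safety inspection 660 days ago vs limit 730 → met
8. condition 'crosses state lines' holds; vehicle maintenance records present → met
9. driver drug-and-alcohol testing 26 days ago vs limit 45 → met
10. cargo securement review 109 days ago vs limit 120 → met
11. operating authority certificate absent → not met
12. drivers with valid medical certificates 2 ≥ 2 → met
Not met: 6, 11

6, 11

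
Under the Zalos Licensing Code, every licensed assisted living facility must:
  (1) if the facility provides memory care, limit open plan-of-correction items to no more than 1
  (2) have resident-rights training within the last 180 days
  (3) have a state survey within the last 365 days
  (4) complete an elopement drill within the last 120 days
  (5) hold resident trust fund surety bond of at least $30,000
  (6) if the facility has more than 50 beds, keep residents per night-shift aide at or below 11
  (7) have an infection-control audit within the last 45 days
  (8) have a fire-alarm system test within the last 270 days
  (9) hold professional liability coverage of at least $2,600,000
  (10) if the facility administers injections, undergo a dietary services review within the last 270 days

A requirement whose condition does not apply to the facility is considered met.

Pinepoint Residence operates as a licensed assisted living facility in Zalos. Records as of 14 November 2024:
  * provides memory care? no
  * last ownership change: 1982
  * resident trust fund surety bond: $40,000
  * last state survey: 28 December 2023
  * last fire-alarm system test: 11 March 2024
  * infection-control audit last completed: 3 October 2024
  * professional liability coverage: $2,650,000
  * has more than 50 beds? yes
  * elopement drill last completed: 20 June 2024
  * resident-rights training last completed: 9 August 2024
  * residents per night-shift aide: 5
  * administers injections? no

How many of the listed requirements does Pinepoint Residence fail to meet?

1. condition 'provides memory care' does not hold → requirement n/a → met
2. resident-rights training 97 days ago vs limit 180 → met
3. state survey 322 days ago vs limit 365 → met
4. elopement drill 147 days ago vs limit 120 → not met
5. resident trust fund surety bond $40,000 ≥ $30,000 → met
6. condition 'has more than 50 beds' holds; residents per night-shift aide 5 ≤ 11 → met
7. infection-control audit 42 days ago vs limit 45 → met
8. fire-alarm system test 248 days ago vs limit 270 → met
9. professional liability coverage $2,650,000 ≥ $2,600,000 → met
10. condition 'administers injections' does not hold → requirement n/a → met
Not met: 1 of 10

1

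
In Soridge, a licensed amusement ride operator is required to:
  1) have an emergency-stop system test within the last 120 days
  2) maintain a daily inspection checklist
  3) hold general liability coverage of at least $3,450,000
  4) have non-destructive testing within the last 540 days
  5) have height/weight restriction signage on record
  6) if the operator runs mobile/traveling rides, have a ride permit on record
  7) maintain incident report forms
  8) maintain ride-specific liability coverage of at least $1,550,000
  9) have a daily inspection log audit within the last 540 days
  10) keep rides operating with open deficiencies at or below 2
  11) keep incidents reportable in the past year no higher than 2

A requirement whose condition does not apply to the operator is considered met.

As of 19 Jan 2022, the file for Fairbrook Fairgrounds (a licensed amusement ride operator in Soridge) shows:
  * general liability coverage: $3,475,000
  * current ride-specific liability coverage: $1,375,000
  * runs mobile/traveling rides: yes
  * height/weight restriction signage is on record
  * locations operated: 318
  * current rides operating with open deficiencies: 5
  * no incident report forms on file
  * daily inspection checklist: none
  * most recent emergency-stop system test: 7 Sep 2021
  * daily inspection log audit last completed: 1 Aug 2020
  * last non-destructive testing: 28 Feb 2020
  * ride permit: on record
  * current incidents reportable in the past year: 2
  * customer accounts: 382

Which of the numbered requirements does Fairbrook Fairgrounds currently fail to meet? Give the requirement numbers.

1, 2, 4, 7, 8, 10

1. emergency-stop system test 134 days ago vs limit 120 → not met
2. daily inspection checklist absent → not met
3. general liability coverage $3,475,000 ≥ $3,450,000 → met
4. non-destructive testing 691 days ago vs limit 540 → not met
5. height/weight restriction signage present → met
6. condition 'runs mobile/traveling rides' holds; ride permit present → met
7. incident report forms absent → not met
8. ride-specific liability coverage $1,375,000 < $1,550,000 → not met
9. daily inspection log audit 536 days ago vs limit 540 → met
10. rides operating with open deficiencies 5 > 2 → not met
11. incidents reportable in the past year 2 ≤ 2 → met
Not met: 1, 2, 4, 7, 8, 10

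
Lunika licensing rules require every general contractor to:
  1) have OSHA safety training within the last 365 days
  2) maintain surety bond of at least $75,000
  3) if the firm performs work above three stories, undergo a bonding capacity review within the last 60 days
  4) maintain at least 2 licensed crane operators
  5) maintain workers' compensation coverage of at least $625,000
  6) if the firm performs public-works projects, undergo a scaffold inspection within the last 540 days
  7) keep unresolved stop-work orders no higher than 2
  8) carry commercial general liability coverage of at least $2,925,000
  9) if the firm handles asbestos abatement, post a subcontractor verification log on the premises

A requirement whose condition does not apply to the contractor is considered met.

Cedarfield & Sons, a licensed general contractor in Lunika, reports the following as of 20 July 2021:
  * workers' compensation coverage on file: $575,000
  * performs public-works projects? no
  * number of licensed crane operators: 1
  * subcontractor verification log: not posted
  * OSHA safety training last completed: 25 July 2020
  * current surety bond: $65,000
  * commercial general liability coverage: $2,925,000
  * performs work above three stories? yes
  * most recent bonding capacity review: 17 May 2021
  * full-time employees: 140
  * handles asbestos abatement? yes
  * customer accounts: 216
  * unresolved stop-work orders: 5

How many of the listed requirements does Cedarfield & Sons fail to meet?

1. OSHA safety training 360 days ago vs limit 365 → met
2. surety bond $65,000 < $75,000 → not met
3. condition 'performs work above three stories' holds; bonding capacity review 64 days ago vs limit 60 → not met
4. licensed crane operators 1 < 2 → not met
5. workers' compensation coverage $575,000 < $625,000 → not met
6. condition 'performs public-works projects' does not hold → requirement n/a → met
7. unresolved stop-work orders 5 > 2 → not met
8. commercial general liability coverage $2,925,000 ≥ $2,925,000 → met
9. condition 'handles asbestos abatement' holds; subcontractor verification log absent → not met
Not met: 6 of 9

6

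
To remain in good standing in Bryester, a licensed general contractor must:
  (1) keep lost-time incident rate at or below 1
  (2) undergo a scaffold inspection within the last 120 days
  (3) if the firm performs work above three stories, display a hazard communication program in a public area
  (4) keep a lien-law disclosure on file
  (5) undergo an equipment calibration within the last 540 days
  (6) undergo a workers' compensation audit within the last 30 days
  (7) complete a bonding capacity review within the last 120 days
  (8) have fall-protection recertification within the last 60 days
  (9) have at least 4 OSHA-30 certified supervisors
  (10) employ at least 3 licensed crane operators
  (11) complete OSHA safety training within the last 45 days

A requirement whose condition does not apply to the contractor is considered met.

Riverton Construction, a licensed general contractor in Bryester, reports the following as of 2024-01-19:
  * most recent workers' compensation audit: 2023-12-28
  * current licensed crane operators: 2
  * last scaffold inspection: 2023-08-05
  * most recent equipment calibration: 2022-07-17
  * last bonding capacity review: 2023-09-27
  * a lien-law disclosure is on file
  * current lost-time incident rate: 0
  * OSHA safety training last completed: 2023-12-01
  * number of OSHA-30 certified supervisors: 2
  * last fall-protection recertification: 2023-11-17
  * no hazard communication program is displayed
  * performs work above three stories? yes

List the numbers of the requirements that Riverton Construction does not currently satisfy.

1. lost-time incident rate 0 ≤ 1 → met
2. scaffold inspection 167 days ago vs limit 120 → not met
3. condition 'performs work above three stories' holds; hazard communication program absent → not met
4. lien-law disclosure present → met
5. equipment calibration 551 days ago vs limit 540 → not met
6. workers' compensation audit 22 days ago vs limit 30 → met
7. bonding capacity review 114 days ago vs limit 120 → met
8. fall-protection recertification 63 days ago vs limit 60 → not met
9. OSHA-30 certified supervisors 2 < 4 → not met
10. licensed crane operators 2 < 3 → not met
11. OSHA safety training 49 days ago vs limit 45 → not met
Not met: 2, 3, 5, 8, 9, 10, 11

2, 3, 5, 8, 9, 10, 11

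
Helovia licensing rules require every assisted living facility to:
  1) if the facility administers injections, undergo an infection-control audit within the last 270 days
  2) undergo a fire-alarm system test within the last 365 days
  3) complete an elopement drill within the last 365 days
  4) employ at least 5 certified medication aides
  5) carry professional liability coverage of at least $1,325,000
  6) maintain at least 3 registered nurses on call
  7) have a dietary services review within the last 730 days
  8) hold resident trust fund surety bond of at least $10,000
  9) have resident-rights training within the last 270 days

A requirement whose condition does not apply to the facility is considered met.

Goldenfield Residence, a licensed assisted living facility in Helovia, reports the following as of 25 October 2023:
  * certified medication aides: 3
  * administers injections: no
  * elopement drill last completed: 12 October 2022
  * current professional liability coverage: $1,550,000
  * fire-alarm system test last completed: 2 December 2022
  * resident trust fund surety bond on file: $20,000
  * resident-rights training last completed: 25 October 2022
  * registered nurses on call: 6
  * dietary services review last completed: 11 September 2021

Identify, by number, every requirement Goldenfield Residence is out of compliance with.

1. condition 'administers injections' does not hold → requirement n/a → met
2. fire-alarm system test 327 days ago vs limit 365 → met
3. elopement drill 378 days ago vs limit 365 → not met
4. certified medication aides 3 < 5 → not met
5. professional liability coverage $1,550,000 ≥ $1,325,000 → met
6. registered nurses on call 6 ≥ 3 → met
7. dietary services review 774 days ago vs limit 730 → not met
8. resident trust fund surety bond $20,000 ≥ $10,000 → met
9. resident-rights training 365 days ago vs limit 270 → not met
Not met: 3, 4, 7, 9

3, 4, 7, 9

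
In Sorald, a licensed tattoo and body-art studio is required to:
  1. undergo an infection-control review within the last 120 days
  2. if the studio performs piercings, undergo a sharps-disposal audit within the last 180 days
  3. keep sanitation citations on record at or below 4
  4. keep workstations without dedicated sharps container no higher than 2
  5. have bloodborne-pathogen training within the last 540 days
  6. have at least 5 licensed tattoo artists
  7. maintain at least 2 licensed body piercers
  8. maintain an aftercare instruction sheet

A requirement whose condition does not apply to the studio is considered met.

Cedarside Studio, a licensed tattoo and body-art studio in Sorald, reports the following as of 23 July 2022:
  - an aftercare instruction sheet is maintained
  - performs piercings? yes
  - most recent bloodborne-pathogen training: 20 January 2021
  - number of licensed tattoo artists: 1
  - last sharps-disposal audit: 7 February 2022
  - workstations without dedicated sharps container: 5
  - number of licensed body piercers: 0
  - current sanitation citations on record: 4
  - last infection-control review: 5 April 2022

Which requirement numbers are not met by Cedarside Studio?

1. infection-control review 109 days ago vs limit 120 → met
2. condition 'performs piercings' holds; sharps-disposal audit 166 days ago vs limit 180 → met
3. sanitation citations on record 4 ≤ 4 → met
4. workstations without dedicated sharps container 5 > 2 → not met
5. bloodborne-pathogen training 549 days ago vs limit 540 → not met
6. licensed tattoo artists 1 < 5 → not met
7. licensed body piercers 0 < 2 → not met
8. aftercare instruction sheet present → met
Not met: 4, 5, 6, 7

4, 5, 6, 7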